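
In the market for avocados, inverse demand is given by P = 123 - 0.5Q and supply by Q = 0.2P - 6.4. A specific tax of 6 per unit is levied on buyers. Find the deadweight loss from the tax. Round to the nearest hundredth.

Rewriting supply in inverse form: P = 32 + 5Q.
Without the tax, 123 - 0.5Q = 32 + 5Q so Q* = 16.5455 and P* = 114.7273.
With the tax, buyers' net willingness to pay falls by 6: (123 - 6) - 0.5Q = 32 + 5Q, so Q_t = 15.4545. Buyers pay P_b = 115.2727; sellers receive P_s = P_b - 6 = 109.2727.
Deadweight loss is the triangle between the curves from Q_t to Q*: (1/2)(16.5455 - 15.4545)(6) = 3.2727.

3.27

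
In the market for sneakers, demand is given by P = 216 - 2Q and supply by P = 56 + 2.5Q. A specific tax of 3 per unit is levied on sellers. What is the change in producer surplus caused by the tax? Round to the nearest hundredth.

-58.70

Pre-tax equilibrium: 216 - 2Q = 56 + 2.5Q gives Q* = 35.5556, P* = 144.8889.
With the tax, sellers need 3 more per unit: 216 - 2Q = 56 + 2.5Q + 3, so Q_t = 34.8889. Buyers pay P_b = 146.2222; sellers receive P_s = P_b - 3 = 143.2222.
PS falls from (1/2)(35.5556)(88.8889) = 1580.2469 to (1/2)(34.8889)(87.2222) = 1521.5432, a change of -58.7037.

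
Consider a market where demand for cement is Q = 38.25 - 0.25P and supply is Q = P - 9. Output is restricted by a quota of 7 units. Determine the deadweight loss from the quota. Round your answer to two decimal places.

1188.10

Rewriting demand in inverse form: P = 153 - 4Q.
Rewriting supply in inverse form: P = 9 + Q.
Without the quota, 153 - 4Q = 9 + Q gives Q* = 28.8.
At Q = 7 the demand price is 153 - 4(7) = 125 and the supply price is 9 + (7) = 16.
DWL = (1/2)(gap between curves at 7) x (Q* - 7) = (1/2)(109)(21.8) = 1188.1.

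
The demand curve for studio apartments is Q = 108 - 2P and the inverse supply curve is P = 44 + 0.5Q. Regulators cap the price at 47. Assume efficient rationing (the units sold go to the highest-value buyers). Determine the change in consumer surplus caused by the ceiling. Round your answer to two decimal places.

Rewriting demand in inverse form: P = 54 - 0.5Q.
Without the control, 54 - 0.5Q = 44 + 0.5Q so Q* = 10 and P* = 49.
At P = 47, sellers supply (47 - 44)/0.5 = 6 while buyers want more, so the quantity traded is 6 at price 47.
CS goes from (1/2)(10)(5) = 25 to 33 (computed as (54 - 47)(6) - (1/2)(0.5)(6)^2), a change of 8.

8.00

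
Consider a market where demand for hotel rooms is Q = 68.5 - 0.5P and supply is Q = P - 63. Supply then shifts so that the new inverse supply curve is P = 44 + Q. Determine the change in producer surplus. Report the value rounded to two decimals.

176.28

Rewriting demand in inverse form: P = 137 - 2Q.
Rewriting supply in inverse form: P = 63 + Q.
Initial equilibrium: Q_0 = 24.6667, P_0 = 87.6667; CS_0 = (1/2)(24.6667)(49.3333) = 608.4444, PS_0 = (1/2)(24.6667)(24.6667) = 304.2222.
New equilibrium: 137 - 2Q = 44 + Q gives Q_1 = 31, P_1 = 75; CS_1 = 961, PS_1 = 480.5.
Change in producer surplus = 480.5 - 304.2222 = 176.2778.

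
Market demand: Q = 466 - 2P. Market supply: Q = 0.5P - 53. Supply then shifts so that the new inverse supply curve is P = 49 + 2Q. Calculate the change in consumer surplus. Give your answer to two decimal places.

709.08

Rewriting demand in inverse form: P = 233 - 0.5Q.
Rewriting supply in inverse form: P = 106 + 2Q.
Initial equilibrium: Q_0 = 50.8, P_0 = 207.6; CS_0 = (1/2)(50.8)(25.4) = 645.16, PS_0 = (1/2)(50.8)(101.6) = 2580.64.
New equilibrium: 233 - 0.5Q = 49 + 2Q gives Q_1 = 73.6, P_1 = 196.2; CS_1 = 1354.24, PS_1 = 5416.96.
Change in consumer surplus = 1354.24 - 645.16 = 709.08.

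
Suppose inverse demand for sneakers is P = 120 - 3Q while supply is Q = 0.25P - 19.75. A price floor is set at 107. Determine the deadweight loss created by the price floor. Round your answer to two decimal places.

Rewriting supply in inverse form: P = 79 + 4Q.
Free-market equilibrium: 120 - 3Q = 79 + 4Q gives Q* = 5.8571, P* = 102.4286.
At the floor price 107, quantity demanded is (120 - 107)/3 = 4.3333; demand is the short side, so Q = 4.3333 trades at P = 107.
The lost-trades triangle has base Q* - 4.3333 = 1.5238 and height equal to the gap between the curves at Q = 4.3333, which is 107 - 96.3333 = 10.6667. DWL = (1/2)(1.5238)(10.6667) = 8.127.

8.13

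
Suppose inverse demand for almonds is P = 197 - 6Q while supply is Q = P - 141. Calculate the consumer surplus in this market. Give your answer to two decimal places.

Rewriting supply in inverse form: P = 141 + Q.
Setting demand equal to supply, 56 = 7Q, so Q* = 8 and P* = 149.
The demand choke price is 197, so CS = (1/2)(Q*)(197 - P*) = (1/2)(8)(48) = 192.

192.00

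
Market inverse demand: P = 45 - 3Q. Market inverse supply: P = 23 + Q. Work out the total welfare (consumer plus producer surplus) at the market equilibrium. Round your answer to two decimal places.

Equilibrium: 45 - 3Q = 23 + Q, so Q* = 5.5 and P* = 28.5.
Total surplus is the full triangle between the curves from 0 to Q*: (1/2)(5.5)(45 - 23) = 60.5.

60.50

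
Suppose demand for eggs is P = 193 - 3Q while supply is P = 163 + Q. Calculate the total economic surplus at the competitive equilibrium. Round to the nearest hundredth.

112.50

Equilibrium: 193 - 3Q = 163 + Q, so Q* = 7.5 and P* = 170.5.
Total surplus is the full triangle between the curves from 0 to Q*: (1/2)(7.5)(193 - 163) = 112.5.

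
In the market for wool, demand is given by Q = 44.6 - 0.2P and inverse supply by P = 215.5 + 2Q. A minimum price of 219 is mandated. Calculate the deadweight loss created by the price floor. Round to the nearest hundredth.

Rewriting demand in inverse form: P = 223 - 5Q.
Free-market equilibrium: 223 - 5Q = 215.5 + 2Q gives Q* = 1.0714, P* = 217.6429.
At P = 219, buyers demand (223 - 219)/5 = 0.8 while sellers would supply more, so the quantity traded is 0.8 at price 219.
At Q = 0.8 the demand price is 219 and the supply price is 217.1. Deadweight loss is the triangle between the curves from 0.8 to 1.0714: (1/2)(219 - 217.1)(1.0714 - 0.8) = 0.2579.

0.26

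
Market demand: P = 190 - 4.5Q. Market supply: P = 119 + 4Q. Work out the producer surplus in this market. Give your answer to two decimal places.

Equilibrium: 190 - 4.5Q = 119 + 4Q, so Q* = 8.3529 and P* = 152.4118.
Producer surplus is the triangle above supply below P*: (1/2)(8.3529)(152.4118 - 119) = (1/2)(8.3529)(33.4118) = 139.5433.

139.54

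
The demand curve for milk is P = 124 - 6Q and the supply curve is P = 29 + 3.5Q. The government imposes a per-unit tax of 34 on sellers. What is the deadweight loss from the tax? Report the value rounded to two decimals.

60.84

Pre-tax equilibrium: 124 - 6Q = 29 + 3.5Q gives Q* = 10, P* = 64.
With the tax, sellers need 34 more per unit: 124 - 6Q = 29 + 3.5Q + 34, so Q_t = 6.4211. Buyers pay P_b = 85.4737; sellers receive P_s = P_b - 34 = 51.4737.
The welfare triangle lost has base Q* - Q_t = 3.5789 and height t = 34, so DWL = (1/2)(3.5789)(34) = 60.8421.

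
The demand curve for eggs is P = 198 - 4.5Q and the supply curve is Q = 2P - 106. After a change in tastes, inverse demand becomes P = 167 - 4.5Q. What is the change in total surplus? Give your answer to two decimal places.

Rewriting supply in inverse form: P = 53 + 0.5Q.
Initial equilibrium: Q_0 = 29, P_0 = 67.5; CS_0 = (1/2)(29)(130.5) = 1892.25, PS_0 = (1/2)(29)(14.5) = 210.25.
New equilibrium: 167 - 4.5Q = 53 + 0.5Q gives Q_1 = 22.8, P_1 = 64.4; CS_1 = 1169.64, PS_1 = 129.96.
Change in total surplus = (1169.64 + 129.96) - (1892.25 + 210.25) = -802.9.

-802.90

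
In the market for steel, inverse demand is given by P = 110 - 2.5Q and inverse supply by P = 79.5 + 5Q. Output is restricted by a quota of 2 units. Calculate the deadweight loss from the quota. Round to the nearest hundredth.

16.02

Without the quota, 110 - 2.5Q = 79.5 + 5Q gives Q* = 4.0667.
At Q = 2 the demand price is 110 - 2.5(2) = 105 and the supply price is 79.5 + 5(2) = 89.5.
Deadweight loss is the triangle between the curves from 2 to 4.0667: (1/2)(105 - 89.5)(4.0667 - 2) = 16.0167.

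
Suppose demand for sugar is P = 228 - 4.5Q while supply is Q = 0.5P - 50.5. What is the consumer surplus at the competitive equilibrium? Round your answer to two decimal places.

Rewriting supply in inverse form: P = 101 + 2Q.
Equilibrium: 228 - 4.5Q = 101 + 2Q, so Q* = 19.5385 and P* = 140.0769.
Consumer surplus is the triangle under demand above P*: (1/2)(19.5385)(228 - 140.0769) = (1/2)(19.5385)(87.9231) = 858.9408.

858.94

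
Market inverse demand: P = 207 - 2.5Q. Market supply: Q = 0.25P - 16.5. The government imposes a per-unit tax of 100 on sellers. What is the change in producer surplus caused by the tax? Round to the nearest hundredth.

-861.54

Rewriting supply in inverse form: P = 66 + 4Q.
Pre-tax equilibrium: 207 - 2.5Q = 66 + 4Q gives Q* = 21.6923, P* = 152.7692.
With the tax, sellers need 100 more per unit: 207 - 2.5Q = 66 + 4Q + 100, so Q_t = 6.3077. Buyers pay P_b = 191.2308; sellers receive P_s = P_b - 100 = 91.2308.
Producers lose the trapezoid between P_s and P* out to Q_t plus the triangle from Q_t to Q*: change in PS = 79.574 - 941.1124 = -861.5385.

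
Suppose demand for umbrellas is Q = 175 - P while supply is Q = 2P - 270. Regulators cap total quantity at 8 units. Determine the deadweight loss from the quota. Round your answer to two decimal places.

261.33

Rewriting demand in inverse form: P = 175 - Q.
Rewriting supply in inverse form: P = 135 + 0.5Q.
Without the quota, 175 - Q = 135 + 0.5Q gives Q* = 26.6667.
At Q = 8 the demand price is 175 - (8) = 167 and the supply price is 135 + 0.5(8) = 139.
DWL = (1/2)(gap between curves at 8) x (Q* - 8) = (1/2)(28)(18.6667) = 261.3333.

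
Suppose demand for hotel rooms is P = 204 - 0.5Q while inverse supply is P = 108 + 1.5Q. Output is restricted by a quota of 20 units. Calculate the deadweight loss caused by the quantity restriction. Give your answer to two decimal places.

784.00

Without the quota, 204 - 0.5Q = 108 + 1.5Q gives Q* = 48.
At Q = 20 the demand price is 204 - 0.5(20) = 194 and the supply price is 108 + 1.5(20) = 138.
Deadweight loss is the triangle between the curves from 20 to 48: (1/2)(194 - 138)(48 - 20) = 784.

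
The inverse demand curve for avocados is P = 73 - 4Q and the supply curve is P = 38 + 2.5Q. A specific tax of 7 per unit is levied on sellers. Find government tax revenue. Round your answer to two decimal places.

30.15

Without the tax, 73 - 4Q = 38 + 2.5Q so Q* = 5.3846 and P* = 51.4615.
A tax on sellers shifts supply up by 7: 73 - 4Q = 38 + 2.5Q + 7, so Q_t = 4.3077. Buyers pay P_b = 55.7692; sellers receive P_s = P_b - 7 = 48.7692.
Tax revenue = t x Q_t = 7 x 4.3077 = 30.1538.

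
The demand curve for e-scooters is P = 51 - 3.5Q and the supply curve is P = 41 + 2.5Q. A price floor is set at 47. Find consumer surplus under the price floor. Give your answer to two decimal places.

2.29

Without the control, 51 - 3.5Q = 41 + 2.5Q so Q* = 1.6667 and P* = 45.1667.
At P = 47, buyers demand (51 - 47)/3.5 = 1.1429 while sellers would supply more, so the quantity traded is 1.1429 at price 47.
CS is the triangle under demand above 47: (1/2)(1.1429)(51 - 47) = 2.2857.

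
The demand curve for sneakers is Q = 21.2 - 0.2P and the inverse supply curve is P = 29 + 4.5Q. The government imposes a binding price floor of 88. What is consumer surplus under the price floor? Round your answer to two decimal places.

32.40

Rewriting demand in inverse form: P = 106 - 5Q.
Without the control, 106 - 5Q = 29 + 4.5Q so Q* = 8.1053 and P* = 65.4737.
At the floor price 88, quantity demanded is (106 - 88)/5 = 3.6; demand is the short side, so Q = 3.6 trades at P = 88.
CS is the triangle under demand above 88: (1/2)(3.6)(106 - 88) = 32.4.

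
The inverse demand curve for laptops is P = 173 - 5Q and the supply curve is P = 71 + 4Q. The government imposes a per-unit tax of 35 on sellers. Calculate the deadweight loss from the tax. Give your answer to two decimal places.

68.06

Pre-tax equilibrium: 173 - 5Q = 71 + 4Q gives Q* = 11.3333, P* = 116.3333.
A tax on sellers shifts supply up by 35: 173 - 5Q = 71 + 4Q + 35, so Q_t = 7.4444. Buyers pay P_b = 135.7778; sellers receive P_s = P_b - 35 = 100.7778.
The welfare triangle lost has base Q* - Q_t = 3.8889 and height t = 35, so DWL = (1/2)(3.8889)(35) = 68.0556.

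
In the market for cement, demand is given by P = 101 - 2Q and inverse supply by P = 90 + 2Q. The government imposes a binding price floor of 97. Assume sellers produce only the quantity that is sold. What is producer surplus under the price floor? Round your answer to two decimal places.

10.00

Free-market equilibrium: 101 - 2Q = 90 + 2Q gives Q* = 2.75, P* = 95.5.
At the floor price 97, quantity demanded is (101 - 97)/2 = 2; demand is the short side, so Q = 2 trades at P = 97.
The supply price at Q = 2 is 94. PS is the trapezoid between 97 and supply over [0, 2]: (1/2)[(97 - 90) + (97 - 94)](2) = 10.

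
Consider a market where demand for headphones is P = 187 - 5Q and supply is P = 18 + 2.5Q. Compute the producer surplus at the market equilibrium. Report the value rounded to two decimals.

634.69

Equilibrium: 187 - 5Q = 18 + 2.5Q, so Q* = 22.5333 and P* = 74.3333.
The supply curve's price intercept is 18, so PS = (1/2)(Q*)(P* - 18) = (1/2)(22.5333)(56.3333) = 634.6889.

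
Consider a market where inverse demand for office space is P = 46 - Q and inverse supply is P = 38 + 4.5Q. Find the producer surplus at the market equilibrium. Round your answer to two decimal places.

4.76

Equilibrium: 46 - Q = 38 + 4.5Q, so Q* = 1.4545 and P* = 44.5455.
The supply curve's price intercept is 38, so PS = (1/2)(Q*)(P* - 38) = (1/2)(1.4545)(6.5455) = 4.7603.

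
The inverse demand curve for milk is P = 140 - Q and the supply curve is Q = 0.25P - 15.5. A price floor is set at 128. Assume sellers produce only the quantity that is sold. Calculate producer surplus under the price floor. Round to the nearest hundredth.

Rewriting supply in inverse form: P = 62 + 4Q.
Without the control, 140 - Q = 62 + 4Q so Q* = 15.6 and P* = 124.4.
At the floor price 128, quantity demanded is (140 - 128)/1 = 12; demand is the short side, so Q = 12 trades at P = 128.
The supply price at Q = 12 is 110. PS is the trapezoid between 128 and supply over [0, 12]: (1/2)[(128 - 62) + (128 - 110)](12) = 504.

504.00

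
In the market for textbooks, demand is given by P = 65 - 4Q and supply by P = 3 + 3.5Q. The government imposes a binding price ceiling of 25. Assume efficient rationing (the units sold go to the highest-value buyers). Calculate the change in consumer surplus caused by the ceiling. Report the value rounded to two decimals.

Without the control, 65 - 4Q = 3 + 3.5Q so Q* = 8.2667 and P* = 31.9333.
At the ceiling price 25, quantity supplied is (25 - 3)/3.5 = 6.2857; supply is the short side, so Q = 6.2857 trades at P = 25.
CS goes from (1/2)(8.2667)(33.0667) = 136.6756 to 172.4082 (computed as (65 - 25)(6.2857) - (1/2)(4)(6.2857)^2), a change of 35.7326.

35.73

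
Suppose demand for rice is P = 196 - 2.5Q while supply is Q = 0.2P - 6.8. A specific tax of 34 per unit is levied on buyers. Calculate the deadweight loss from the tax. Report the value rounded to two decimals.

77.07

Rewriting supply in inverse form: P = 34 + 5Q.
Pre-tax equilibrium: 196 - 2.5Q = 34 + 5Q gives Q* = 21.6, P* = 142.
A tax on buyers shifts demand down by 34: (196 - 34) - 2.5Q = 34 + 5Q, so Q_t = 17.0667. Buyers pay P_b = 153.3333; sellers receive P_s = P_b - 34 = 119.3333.
The welfare triangle lost has base Q* - Q_t = 4.5333 and height t = 34, so DWL = (1/2)(4.5333)(34) = 77.0667.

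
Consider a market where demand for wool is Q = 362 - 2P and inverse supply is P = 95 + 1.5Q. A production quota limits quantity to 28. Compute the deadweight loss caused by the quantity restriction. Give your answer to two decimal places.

225.00

Rewriting demand in inverse form: P = 181 - 0.5Q.
Without the quota, 181 - 0.5Q = 95 + 1.5Q gives Q* = 43.
At Q = 28 the demand price is 181 - 0.5(28) = 167 and the supply price is 95 + 1.5(28) = 137.
DWL = (1/2)(gap between curves at 28) x (Q* - 28) = (1/2)(30)(15) = 225.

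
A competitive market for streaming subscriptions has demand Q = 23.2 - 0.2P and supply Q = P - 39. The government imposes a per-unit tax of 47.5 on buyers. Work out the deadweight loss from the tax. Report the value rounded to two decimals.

188.02

Rewriting demand in inverse form: P = 116 - 5Q.
Rewriting supply in inverse form: P = 39 + Q.
Pre-tax equilibrium: 116 - 5Q = 39 + Q gives Q* = 12.8333, P* = 51.8333.
With the tax, buyers' net willingness to pay falls by 47.5: (116 - 47.5) - 5Q = 39 + Q, so Q_t = 4.9167. Buyers pay P_b = 91.4167; sellers receive P_s = P_b - 47.5 = 43.9167.
The welfare triangle lost has base Q* - Q_t = 7.9167 and height t = 47.5, so DWL = (1/2)(7.9167)(47.5) = 188.0208.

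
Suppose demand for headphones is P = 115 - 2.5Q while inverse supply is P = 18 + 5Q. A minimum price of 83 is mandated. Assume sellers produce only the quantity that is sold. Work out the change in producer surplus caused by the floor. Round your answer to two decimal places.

Free-market equilibrium: 115 - 2.5Q = 18 + 5Q gives Q* = 12.9333, P* = 82.6667.
At the floor price 83, quantity demanded is (115 - 83)/2.5 = 12.8; demand is the short side, so Q = 12.8 trades at P = 83.
PS goes from (1/2)(12.9333)(64.6667) = 418.1778 to 422.4 (computed as (83 - 18)(12.8) - (1/2)(5)(12.8)^2), a change of 4.2222.

4.22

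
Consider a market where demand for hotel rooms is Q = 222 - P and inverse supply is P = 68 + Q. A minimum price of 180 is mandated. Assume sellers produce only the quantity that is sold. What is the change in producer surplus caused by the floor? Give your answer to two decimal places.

857.50

Rewriting demand in inverse form: P = 222 - Q.
Without the control, 222 - Q = 68 + Q so Q* = 77 and P* = 145.
At P = 180, buyers demand (222 - 180)/1 = 42 while sellers would supply more, so the quantity traded is 42 at price 180.
PS goes from (1/2)(77)(77) = 2964.5 to 3822 (computed as (180 - 68)(42) - (1/2)(1)(42)^2), a change of 857.5.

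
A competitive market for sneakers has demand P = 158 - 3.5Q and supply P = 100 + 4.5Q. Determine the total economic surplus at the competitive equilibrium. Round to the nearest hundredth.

210.25

Setting demand equal to supply, 58 = 8Q, so Q* = 7.25 and P* = 132.625.
CS = (1/2)(7.25)(25.375) = 91.9844 and PS = (1/2)(7.25)(32.625) = 118.2656, so total surplus = 210.25.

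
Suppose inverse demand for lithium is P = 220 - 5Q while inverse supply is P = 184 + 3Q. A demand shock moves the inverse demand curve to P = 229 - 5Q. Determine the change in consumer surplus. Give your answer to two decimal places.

Initial equilibrium: Q_0 = 4.5, P_0 = 197.5; CS_0 = (1/2)(4.5)(22.5) = 50.625, PS_0 = (1/2)(4.5)(13.5) = 30.375.
New equilibrium: 229 - 5Q = 184 + 3Q gives Q_1 = 5.625, P_1 = 200.875; CS_1 = 79.1016, PS_1 = 47.4609.
Change in consumer surplus = 79.1016 - 50.625 = 28.4766.

28.48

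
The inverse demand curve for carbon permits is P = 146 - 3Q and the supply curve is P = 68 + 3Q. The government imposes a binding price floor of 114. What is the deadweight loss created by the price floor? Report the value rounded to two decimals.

16.33

Free-market equilibrium: 146 - 3Q = 68 + 3Q gives Q* = 13, P* = 107.
At P = 114, buyers demand (146 - 114)/3 = 10.6667 while sellers would supply more, so the quantity traded is 10.6667 at price 114.
The lost-trades triangle has base Q* - 10.6667 = 2.3333 and height equal to the gap between the curves at Q = 10.6667, which is 114 - 100 = 14. DWL = (1/2)(2.3333)(14) = 16.3333.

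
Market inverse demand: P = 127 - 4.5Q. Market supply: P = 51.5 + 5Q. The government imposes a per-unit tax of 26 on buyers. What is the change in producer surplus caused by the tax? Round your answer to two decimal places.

-90.03

Pre-tax equilibrium: 127 - 4.5Q = 51.5 + 5Q gives Q* = 7.9474, P* = 91.2368.
With the tax, buyers' net willingness to pay falls by 26: (127 - 26) - 4.5Q = 51.5 + 5Q, so Q_t = 5.2105. Buyers pay P_b = 103.5526; sellers receive P_s = P_b - 26 = 77.5526.
Producers lose the trapezoid between P_s and P* out to Q_t plus the triangle from Q_t to Q*: change in PS = 67.874 - 157.9017 = -90.0277.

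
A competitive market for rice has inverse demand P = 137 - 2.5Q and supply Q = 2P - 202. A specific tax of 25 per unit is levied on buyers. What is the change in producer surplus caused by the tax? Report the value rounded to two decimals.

-32.64

Rewriting supply in inverse form: P = 101 + 0.5Q.
Pre-tax equilibrium: 137 - 2.5Q = 101 + 0.5Q gives Q* = 12, P* = 107.
A tax on buyers shifts demand down by 25: (137 - 25) - 2.5Q = 101 + 0.5Q, so Q_t = 3.6667. Buyers pay P_b = 127.8333; sellers receive P_s = P_b - 25 = 102.8333.
PS falls from (1/2)(12)(6) = 36 to (1/2)(3.6667)(1.8333) = 3.3611, a change of -32.6389.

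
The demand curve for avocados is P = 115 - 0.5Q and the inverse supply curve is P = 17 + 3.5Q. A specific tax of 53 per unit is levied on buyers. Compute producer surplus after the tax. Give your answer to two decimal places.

Pre-tax equilibrium: 115 - 0.5Q = 17 + 3.5Q gives Q* = 24.5, P* = 102.75.
With the tax, buyers' net willingness to pay falls by 53: (115 - 53) - 0.5Q = 17 + 3.5Q, so Q_t = 11.25. Buyers pay P_b = 109.375; sellers receive P_s = P_b - 53 = 56.375.
Producer surplus is the triangle above supply below P_s: (1/2)(11.25)(56.375 - 17) = 221.4844.

221.48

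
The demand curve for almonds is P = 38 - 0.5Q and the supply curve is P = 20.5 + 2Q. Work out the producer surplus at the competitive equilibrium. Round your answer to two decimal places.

Setting demand equal to supply, 17.5 = 2.5Q, so Q* = 7 and P* = 34.5.
The supply curve's price intercept is 20.5, so PS = (1/2)(Q*)(P* - 20.5) = (1/2)(7)(14) = 49.

49.00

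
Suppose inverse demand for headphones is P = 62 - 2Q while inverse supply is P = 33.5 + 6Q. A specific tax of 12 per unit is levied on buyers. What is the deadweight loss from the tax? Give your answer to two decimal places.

9.00

Pre-tax equilibrium: 62 - 2Q = 33.5 + 6Q gives Q* = 3.5625, P* = 54.875.
With the tax, buyers' net willingness to pay falls by 12: (62 - 12) - 2Q = 33.5 + 6Q, so Q_t = 2.0625. Buyers pay P_b = 57.875; sellers receive P_s = P_b - 12 = 45.875.
Deadweight loss is the triangle between the curves from Q_t to Q*: (1/2)(3.5625 - 2.0625)(12) = 9.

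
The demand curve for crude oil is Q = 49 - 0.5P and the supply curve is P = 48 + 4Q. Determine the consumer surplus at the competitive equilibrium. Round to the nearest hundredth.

Rewriting demand in inverse form: P = 98 - 2Q.
Equilibrium: 98 - 2Q = 48 + 4Q, so Q* = 8.3333 and P* = 81.3333.
CS is the area between the demand curve and P* from 0 to Q*: (1/2)(8.3333)(16.6667) = 69.4444.

69.44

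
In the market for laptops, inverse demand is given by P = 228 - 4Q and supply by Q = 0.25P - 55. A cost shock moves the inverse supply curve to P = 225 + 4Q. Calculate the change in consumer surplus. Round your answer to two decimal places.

Rewriting supply in inverse form: P = 220 + 4Q.
Initial equilibrium: Q_0 = 1, P_0 = 224; CS_0 = (1/2)(1)(4) = 2, PS_0 = (1/2)(1)(4) = 2.
New equilibrium: 228 - 4Q = 225 + 4Q gives Q_1 = 0.375, P_1 = 226.5; CS_1 = 0.2812, PS_1 = 0.2812.
Change in consumer surplus = 0.2812 - 2 = -1.7188.

-1.72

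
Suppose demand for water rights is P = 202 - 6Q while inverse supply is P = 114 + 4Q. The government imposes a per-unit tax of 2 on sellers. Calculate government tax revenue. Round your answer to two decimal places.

17.20

Pre-tax equilibrium: 202 - 6Q = 114 + 4Q gives Q* = 8.8, P* = 149.2.
A tax on sellers shifts supply up by 2: 202 - 6Q = 114 + 4Q + 2, so Q_t = 8.6. Buyers pay P_b = 150.4; sellers receive P_s = P_b - 2 = 148.4.
Revenue is the tax times quantity traded: 2 x 8.6 = 17.2.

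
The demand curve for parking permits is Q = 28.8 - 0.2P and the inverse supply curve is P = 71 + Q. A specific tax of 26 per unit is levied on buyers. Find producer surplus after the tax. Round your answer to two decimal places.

Rewriting demand in inverse form: P = 144 - 5Q.
Pre-tax equilibrium: 144 - 5Q = 71 + Q gives Q* = 12.1667, P* = 83.1667.
With the tax, buyers' net willingness to pay falls by 26: (144 - 26) - 5Q = 71 + Q, so Q_t = 7.8333. Buyers pay P_b = 104.8333; sellers receive P_s = P_b - 26 = 78.8333.
PS = (1/2)(Q_t)(P_s - 71) = (1/2)(7.8333)(7.8333) = 30.6806.

30.68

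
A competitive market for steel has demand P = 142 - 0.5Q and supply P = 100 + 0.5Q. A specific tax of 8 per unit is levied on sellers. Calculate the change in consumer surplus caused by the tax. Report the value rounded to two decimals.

Without the tax, 142 - 0.5Q = 100 + 0.5Q so Q* = 42 and P* = 121.
A tax on sellers shifts supply up by 8: 142 - 0.5Q = 100 + 0.5Q + 8, so Q_t = 34. Buyers pay P_b = 125; sellers receive P_s = P_b - 8 = 117.
Consumers lose the trapezoid between P* and P_b out to Q_t plus the triangle from Q_t to Q*: change in CS = 289 - 441 = -152.

-152.00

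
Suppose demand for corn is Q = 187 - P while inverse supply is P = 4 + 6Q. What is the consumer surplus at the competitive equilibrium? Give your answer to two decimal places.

341.72

Rewriting demand in inverse form: P = 187 - Q.
Setting demand equal to supply, 183 = 7Q, so Q* = 26.1429 and P* = 160.8571.
Consumer surplus is the triangle under demand above P*: (1/2)(26.1429)(187 - 160.8571) = (1/2)(26.1429)(26.1429) = 341.7245.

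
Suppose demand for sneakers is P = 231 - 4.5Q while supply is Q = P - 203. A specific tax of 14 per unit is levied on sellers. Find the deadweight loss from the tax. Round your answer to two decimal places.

Rewriting supply in inverse form: P = 203 + Q.
Pre-tax equilibrium: 231 - 4.5Q = 203 + Q gives Q* = 5.0909, P* = 208.0909.
A tax on sellers shifts supply up by 14: 231 - 4.5Q = 203 + Q + 14, so Q_t = 2.5455. Buyers pay P_b = 219.5455; sellers receive P_s = P_b - 14 = 205.5455.
Deadweight loss is the triangle between the curves from Q_t to Q*: (1/2)(5.0909 - 2.5455)(14) = 17.8182.

17.82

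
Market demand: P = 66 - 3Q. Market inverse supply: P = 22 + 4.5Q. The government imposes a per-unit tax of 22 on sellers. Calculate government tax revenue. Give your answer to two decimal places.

64.53

Pre-tax equilibrium: 66 - 3Q = 22 + 4.5Q gives Q* = 5.8667, P* = 48.4.
A tax on sellers shifts supply up by 22: 66 - 3Q = 22 + 4.5Q + 22, so Q_t = 2.9333. Buyers pay P_b = 57.2; sellers receive P_s = P_b - 22 = 35.2.
Revenue is the tax times quantity traded: 22 x 2.9333 = 64.5333.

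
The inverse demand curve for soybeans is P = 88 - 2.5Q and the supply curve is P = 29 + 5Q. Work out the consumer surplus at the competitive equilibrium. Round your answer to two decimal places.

77.36

Equilibrium: 88 - 2.5Q = 29 + 5Q, so Q* = 7.8667 and P* = 68.3333.
CS is the area between the demand curve and P* from 0 to Q*: (1/2)(7.8667)(19.6667) = 77.3556.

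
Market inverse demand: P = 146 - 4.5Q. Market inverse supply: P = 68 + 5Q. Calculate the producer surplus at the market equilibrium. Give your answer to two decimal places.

168.53

Set 146 - 4.5Q = 68 + 5Q, which gives 78 = 9.5Q, so Q* = 8.2105 and P* = 146 - 4.5(8.2105) = 109.0526.
The supply curve's price intercept is 68, so PS = (1/2)(Q*)(P* - 68) = (1/2)(8.2105)(41.0526) = 168.5319.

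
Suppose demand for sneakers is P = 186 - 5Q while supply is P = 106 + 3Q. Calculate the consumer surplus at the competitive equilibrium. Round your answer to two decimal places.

250.00

Equilibrium: 186 - 5Q = 106 + 3Q, so Q* = 10 and P* = 136.
The demand choke price is 186, so CS = (1/2)(Q*)(186 - P*) = (1/2)(10)(50) = 250.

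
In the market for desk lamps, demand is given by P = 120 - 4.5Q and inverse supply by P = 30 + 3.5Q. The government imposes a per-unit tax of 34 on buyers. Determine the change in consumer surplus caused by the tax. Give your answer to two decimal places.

-174.52

Without the tax, 120 - 4.5Q = 30 + 3.5Q so Q* = 11.25 and P* = 69.375.
With the tax, buyers' net willingness to pay falls by 34: (120 - 34) - 4.5Q = 30 + 3.5Q, so Q_t = 7. Buyers pay P_b = 88.5; sellers receive P_s = P_b - 34 = 54.5.
Consumers lose the trapezoid between P* and P_b out to Q_t plus the triangle from Q_t to Q*: change in CS = 110.25 - 284.7656 = -174.5156.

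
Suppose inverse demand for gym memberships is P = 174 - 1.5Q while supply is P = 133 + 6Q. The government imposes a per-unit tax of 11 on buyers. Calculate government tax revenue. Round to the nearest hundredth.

Without the tax, 174 - 1.5Q = 133 + 6Q so Q* = 5.4667 and P* = 165.8.
With the tax, buyers' net willingness to pay falls by 11: (174 - 11) - 1.5Q = 133 + 6Q, so Q_t = 4. Buyers pay P_b = 168; sellers receive P_s = P_b - 11 = 157.
Tax revenue = t x Q_t = 11 x 4 = 44.

44.00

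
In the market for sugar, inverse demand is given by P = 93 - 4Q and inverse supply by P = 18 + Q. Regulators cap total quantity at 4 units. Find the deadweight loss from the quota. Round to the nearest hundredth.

Without the quota, 93 - 4Q = 18 + Q gives Q* = 15.
At Q = 4 the demand price is 93 - 4(4) = 77 and the supply price is 18 + (4) = 22.
Deadweight loss is the triangle between the curves from 4 to 15: (1/2)(77 - 22)(15 - 4) = 302.5.

302.50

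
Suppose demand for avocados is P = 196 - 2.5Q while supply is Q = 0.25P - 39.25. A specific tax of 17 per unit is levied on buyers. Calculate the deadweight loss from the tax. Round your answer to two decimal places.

Rewriting supply in inverse form: P = 157 + 4Q.
Without the tax, 196 - 2.5Q = 157 + 4Q so Q* = 6 and P* = 181.
A tax on buyers shifts demand down by 17: (196 - 17) - 2.5Q = 157 + 4Q, so Q_t = 3.3846. Buyers pay P_b = 187.5385; sellers receive P_s = P_b - 17 = 170.5385.
The welfare triangle lost has base Q* - Q_t = 2.6154 and height t = 17, so DWL = (1/2)(2.6154)(17) = 22.2308.

22.23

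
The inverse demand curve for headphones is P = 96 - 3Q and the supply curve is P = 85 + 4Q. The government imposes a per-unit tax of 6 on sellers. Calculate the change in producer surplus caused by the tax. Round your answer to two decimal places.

Pre-tax equilibrium: 96 - 3Q = 85 + 4Q gives Q* = 1.5714, P* = 91.2857.
With the tax, sellers need 6 more per unit: 96 - 3Q = 85 + 4Q + 6, so Q_t = 0.7143. Buyers pay P_b = 93.8571; sellers receive P_s = P_b - 6 = 87.8571.
Producers lose the trapezoid between P_s and P* out to Q_t plus the triangle from Q_t to Q*: change in PS = 1.0204 - 4.9388 = -3.9184.

-3.92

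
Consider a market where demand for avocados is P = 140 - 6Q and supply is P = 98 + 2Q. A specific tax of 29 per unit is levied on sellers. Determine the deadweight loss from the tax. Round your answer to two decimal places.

Pre-tax equilibrium: 140 - 6Q = 98 + 2Q gives Q* = 5.25, P* = 108.5.
With the tax, sellers need 29 more per unit: 140 - 6Q = 98 + 2Q + 29, so Q_t = 1.625. Buyers pay P_b = 130.25; sellers receive P_s = P_b - 29 = 101.25.
The welfare triangle lost has base Q* - Q_t = 3.625 and height t = 29, so DWL = (1/2)(3.625)(29) = 52.5625.

52.56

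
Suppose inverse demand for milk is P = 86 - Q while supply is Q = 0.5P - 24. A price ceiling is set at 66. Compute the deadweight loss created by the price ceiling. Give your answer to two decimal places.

20.17

Rewriting supply in inverse form: P = 48 + 2Q.
Without the control, 86 - Q = 48 + 2Q so Q* = 12.6667 and P* = 73.3333.
At the ceiling price 66, quantity supplied is (66 - 48)/2 = 9; supply is the short side, so Q = 9 trades at P = 66.
At Q = 9 the demand price is 77 and the supply price is 66. Deadweight loss is the triangle between the curves from 9 to 12.6667: (1/2)(77 - 66)(12.6667 - 9) = 20.1667.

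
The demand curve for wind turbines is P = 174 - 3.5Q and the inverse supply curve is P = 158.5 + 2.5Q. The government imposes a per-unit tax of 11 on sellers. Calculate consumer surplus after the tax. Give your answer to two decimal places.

Pre-tax equilibrium: 174 - 3.5Q = 158.5 + 2.5Q gives Q* = 2.5833, P* = 164.9583.
A tax on sellers shifts supply up by 11: 174 - 3.5Q = 158.5 + 2.5Q + 11, so Q_t = 0.75. Buyers pay P_b = 171.375; sellers receive P_s = P_b - 11 = 160.375.
CS = (1/2)(Q_t)(174 - P_b) = (1/2)(0.75)(2.625) = 0.9844.

0.98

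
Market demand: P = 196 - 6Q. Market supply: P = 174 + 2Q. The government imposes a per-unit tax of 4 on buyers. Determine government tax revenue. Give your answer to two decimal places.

Without the tax, 196 - 6Q = 174 + 2Q so Q* = 2.75 and P* = 179.5.
With the tax, buyers' net willingness to pay falls by 4: (196 - 4) - 6Q = 174 + 2Q, so Q_t = 2.25. Buyers pay P_b = 182.5; sellers receive P_s = P_b - 4 = 178.5.
Revenue is the tax times quantity traded: 4 x 2.25 = 9.

9.00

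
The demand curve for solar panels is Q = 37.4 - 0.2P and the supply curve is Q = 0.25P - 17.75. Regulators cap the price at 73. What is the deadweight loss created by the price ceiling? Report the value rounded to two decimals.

690.68

Rewriting demand in inverse form: P = 187 - 5Q.
Rewriting supply in inverse form: P = 71 + 4Q.
Without the control, 187 - 5Q = 71 + 4Q so Q* = 12.8889 and P* = 122.5556.
At the ceiling price 73, quantity supplied is (73 - 71)/4 = 0.5; supply is the short side, so Q = 0.5 trades at P = 73.
At Q = 0.5 the demand price is 184.5 and the supply price is 73. Deadweight loss is the triangle between the curves from 0.5 to 12.8889: (1/2)(184.5 - 73)(12.8889 - 0.5) = 690.6806.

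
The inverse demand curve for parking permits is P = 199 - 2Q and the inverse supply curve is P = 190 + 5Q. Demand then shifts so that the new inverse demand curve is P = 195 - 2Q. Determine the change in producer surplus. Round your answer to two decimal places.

-2.86

Initial equilibrium: Q_0 = 1.2857, P_0 = 196.4286; CS_0 = (1/2)(1.2857)(2.5714) = 1.6531, PS_0 = (1/2)(1.2857)(6.4286) = 4.1327.
New equilibrium: 195 - 2Q = 190 + 5Q gives Q_1 = 0.7143, P_1 = 193.5714; CS_1 = 0.5102, PS_1 = 1.2755.
Change in producer surplus = 1.2755 - 4.1327 = -2.8571.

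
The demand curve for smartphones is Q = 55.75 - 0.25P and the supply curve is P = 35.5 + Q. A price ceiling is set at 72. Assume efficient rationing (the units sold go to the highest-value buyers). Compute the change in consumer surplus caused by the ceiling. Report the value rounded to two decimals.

Rewriting demand in inverse form: P = 223 - 4Q.
Free-market equilibrium: 223 - 4Q = 35.5 + Q gives Q* = 37.5, P* = 73.
At P = 72, sellers supply (72 - 35.5)/1 = 36.5 while buyers want more, so the quantity traded is 36.5 at price 72.
CS goes from (1/2)(37.5)(150) = 2812.5 to 2847 (computed as (223 - 72)(36.5) - (1/2)(4)(36.5)^2), a change of 34.5.

34.50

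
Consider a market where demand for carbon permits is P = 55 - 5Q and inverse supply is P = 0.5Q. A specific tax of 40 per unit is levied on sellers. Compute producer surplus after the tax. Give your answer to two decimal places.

1.86

Without the tax, 55 - 5Q = 0.5Q so Q* = 10 and P* = 5.
A tax on sellers shifts supply up by 40: 55 - 5Q = 0.5Q + 40, so Q_t = 2.7273. Buyers pay P_b = 41.3636; sellers receive P_s = P_b - 40 = 1.3636.
Producer surplus is the triangle above supply below P_s: (1/2)(2.7273)(1.3636 - 0) = 1.8595.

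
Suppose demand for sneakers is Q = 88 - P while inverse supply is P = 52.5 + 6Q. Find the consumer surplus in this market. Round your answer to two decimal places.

Rewriting demand in inverse form: P = 88 - Q.
Set 88 - Q = 52.5 + 6Q, which gives 35.5 = 7Q, so Q* = 5.0714 and P* = 88 - (5.0714) = 82.9286.
Consumer surplus is the triangle under demand above P*: (1/2)(5.0714)(88 - 82.9286) = (1/2)(5.0714)(5.0714) = 12.8597.

12.86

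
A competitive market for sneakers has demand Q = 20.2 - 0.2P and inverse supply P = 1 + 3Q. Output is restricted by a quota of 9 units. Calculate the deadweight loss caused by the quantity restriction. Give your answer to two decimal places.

Rewriting demand in inverse form: P = 101 - 5Q.
Unrestricted equilibrium: Q* = (101 - 1)/(5 + 3) = 12.5.
At Q = 9 the demand price is 101 - 5(9) = 56 and the supply price is 1 + 3(9) = 28.
Deadweight loss is the triangle between the curves from 9 to 12.5: (1/2)(56 - 28)(12.5 - 9) = 49.

49.00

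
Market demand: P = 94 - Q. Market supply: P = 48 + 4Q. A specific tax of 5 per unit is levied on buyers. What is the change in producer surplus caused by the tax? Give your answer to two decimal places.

-34.80

Without the tax, 94 - Q = 48 + 4Q so Q* = 9.2 and P* = 84.8.
A tax on buyers shifts demand down by 5: (94 - 5) - Q = 48 + 4Q, so Q_t = 8.2. Buyers pay P_b = 85.8; sellers receive P_s = P_b - 5 = 80.8.
PS falls from (1/2)(9.2)(36.8) = 169.28 to (1/2)(8.2)(32.8) = 134.48, a change of -34.8.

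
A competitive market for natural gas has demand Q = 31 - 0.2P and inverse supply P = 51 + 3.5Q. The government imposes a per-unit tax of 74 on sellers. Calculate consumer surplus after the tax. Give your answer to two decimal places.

31.14

Rewriting demand in inverse form: P = 155 - 5Q.
Without the tax, 155 - 5Q = 51 + 3.5Q so Q* = 12.2353 and P* = 93.8235.
A tax on sellers shifts supply up by 74: 155 - 5Q = 51 + 3.5Q + 74, so Q_t = 3.5294. Buyers pay P_b = 137.3529; sellers receive P_s = P_b - 74 = 63.3529.
CS = (1/2)(Q_t)(155 - P_b) = (1/2)(3.5294)(17.6471) = 31.1419.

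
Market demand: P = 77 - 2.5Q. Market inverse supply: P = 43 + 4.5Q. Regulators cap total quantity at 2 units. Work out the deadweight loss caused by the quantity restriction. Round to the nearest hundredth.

28.57

Without the quota, 77 - 2.5Q = 43 + 4.5Q gives Q* = 4.8571.
At Q = 2 the demand price is 77 - 2.5(2) = 72 and the supply price is 43 + 4.5(2) = 52.
DWL = (1/2)(gap between curves at 2) x (Q* - 2) = (1/2)(20)(2.8571) = 28.5714.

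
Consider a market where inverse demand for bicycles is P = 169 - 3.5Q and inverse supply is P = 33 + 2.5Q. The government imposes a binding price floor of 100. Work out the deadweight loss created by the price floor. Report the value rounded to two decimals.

Without the control, 169 - 3.5Q = 33 + 2.5Q so Q* = 22.6667 and P* = 89.6667.
At the floor price 100, quantity demanded is (169 - 100)/3.5 = 19.7143; demand is the short side, so Q = 19.7143 trades at P = 100.
The lost-trades triangle has base Q* - 19.7143 = 2.9524 and height equal to the gap between the curves at Q = 19.7143, which is 100 - 82.2857 = 17.7143. DWL = (1/2)(2.9524)(17.7143) = 26.1497.

26.15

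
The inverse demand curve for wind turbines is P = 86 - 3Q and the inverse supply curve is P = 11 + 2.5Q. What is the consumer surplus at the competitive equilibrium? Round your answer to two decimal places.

278.93

Setting demand equal to supply, 75 = 5.5Q, so Q* = 13.6364 and P* = 45.0909.
The demand choke price is 86, so CS = (1/2)(Q*)(86 - P*) = (1/2)(13.6364)(40.9091) = 278.9256.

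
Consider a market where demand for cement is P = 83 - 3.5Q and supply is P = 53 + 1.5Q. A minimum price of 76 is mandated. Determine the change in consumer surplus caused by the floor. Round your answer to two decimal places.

-56.00

Free-market equilibrium: 83 - 3.5Q = 53 + 1.5Q gives Q* = 6, P* = 62.
At P = 76, buyers demand (83 - 76)/3.5 = 2 while sellers would supply more, so the quantity traded is 2 at price 76.
CS goes from (1/2)(6)(21) = 63 to 7 (computed as (83 - 76)(2) - (1/2)(3.5)(2)^2), a change of -56.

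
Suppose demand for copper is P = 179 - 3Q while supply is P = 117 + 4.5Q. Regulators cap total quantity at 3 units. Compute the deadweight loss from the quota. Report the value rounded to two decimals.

Unrestricted equilibrium: Q* = (179 - 117)/(3 + 4.5) = 8.2667.
At Q = 3 the demand price is 179 - 3(3) = 170 and the supply price is 117 + 4.5(3) = 130.5.
DWL = (1/2)(gap between curves at 3) x (Q* - 3) = (1/2)(39.5)(5.2667) = 104.0167.

104.02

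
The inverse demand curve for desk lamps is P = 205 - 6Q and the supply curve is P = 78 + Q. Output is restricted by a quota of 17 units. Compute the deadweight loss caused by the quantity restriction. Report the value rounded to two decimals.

Without the quota, 205 - 6Q = 78 + Q gives Q* = 18.1429.
At Q = 17 the demand price is 205 - 6(17) = 103 and the supply price is 78 + (17) = 95.
DWL = (1/2)(gap between curves at 17) x (Q* - 17) = (1/2)(8)(1.1429) = 4.5714.

4.57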